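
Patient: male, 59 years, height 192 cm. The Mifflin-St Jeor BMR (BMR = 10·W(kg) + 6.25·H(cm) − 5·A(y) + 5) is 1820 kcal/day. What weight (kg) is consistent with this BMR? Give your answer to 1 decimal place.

1820 = 10·W + 6.25(192) − 5(59) + 5
10·W = 1820 − 910 = 910, so W = 91 kg.

91.0 kg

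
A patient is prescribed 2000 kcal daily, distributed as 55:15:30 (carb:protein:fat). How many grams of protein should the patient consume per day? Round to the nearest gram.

Protein energy = 15% × 2000 = 300 kcal.
At 4 kcal/g: 300 ÷ 4 = 75 g.

75 g/day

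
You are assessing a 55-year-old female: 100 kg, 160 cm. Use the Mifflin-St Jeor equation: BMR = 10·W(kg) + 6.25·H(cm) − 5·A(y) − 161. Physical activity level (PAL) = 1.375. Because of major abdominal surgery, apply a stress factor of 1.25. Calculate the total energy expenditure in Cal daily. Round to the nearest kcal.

2688 Cal daily

Mifflin-St Jeor (female): BMR = 10(100) + 6.25(160) − 5(55) − 161 = 1000 + 1000 − 275 − 161 = 1564 kcal/day.
TEE = BMR × activity factor = 1564 × 1.375 = 2150.5 kcal/day.
Apply stress factor: 2150.5 × 1.25 = 2688.125 kcal/day.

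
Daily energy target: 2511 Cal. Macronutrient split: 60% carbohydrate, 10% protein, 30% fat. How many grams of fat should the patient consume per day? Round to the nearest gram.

Fat energy = 30% × 2511 = 753.3 kcal.
At 9 kcal/g: 753.3 ÷ 9 = 83.7 g.

84 g/day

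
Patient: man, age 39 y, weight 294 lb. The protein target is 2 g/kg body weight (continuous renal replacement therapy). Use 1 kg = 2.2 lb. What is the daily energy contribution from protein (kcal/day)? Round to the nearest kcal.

Weight in kg = 294 ÷ 2.2 = 133.6364 kg.
Protein = 2 g/kg × 133.6364 kg = 267.2727 g/day.
Protein energy = 267.2727 g × 4 kcal/g = 1069.0909 kcal/day.

1069 kcal/day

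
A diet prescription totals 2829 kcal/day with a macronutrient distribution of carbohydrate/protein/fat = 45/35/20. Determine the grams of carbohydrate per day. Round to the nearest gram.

318 g/day

Carbohydrate energy = 45% × 2829 = 1273.05 kcal.
At 4 kcal/g: 1273.05 ÷ 4 = 318.2625 g.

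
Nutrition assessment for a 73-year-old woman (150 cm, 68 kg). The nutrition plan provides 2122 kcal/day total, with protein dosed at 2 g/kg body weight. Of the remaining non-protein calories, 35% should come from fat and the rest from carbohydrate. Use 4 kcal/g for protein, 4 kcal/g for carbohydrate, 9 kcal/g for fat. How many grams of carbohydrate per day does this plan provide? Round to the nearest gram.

Protein = 2 × 68 = 136 g → 136 × 4 = 544 kcal.
Non-protein calories = 2122 − 544 = 1578 kcal.
Fat: 35% × 1578 = 552.3 kcal; carbohydrate: 1025.7 kcal.
Carbohydrate: 1025.7 kcal ÷ 4 kcal/g = 256.425 g.

256 g/day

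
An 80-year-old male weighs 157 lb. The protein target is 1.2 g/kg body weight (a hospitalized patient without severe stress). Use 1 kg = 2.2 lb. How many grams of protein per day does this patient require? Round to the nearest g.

86 g/day

Weight in kg = 157 ÷ 2.2 = 71.3636 kg.
Protein = 1.2 g/kg × 71.3636 kg = 85.6364 g/day.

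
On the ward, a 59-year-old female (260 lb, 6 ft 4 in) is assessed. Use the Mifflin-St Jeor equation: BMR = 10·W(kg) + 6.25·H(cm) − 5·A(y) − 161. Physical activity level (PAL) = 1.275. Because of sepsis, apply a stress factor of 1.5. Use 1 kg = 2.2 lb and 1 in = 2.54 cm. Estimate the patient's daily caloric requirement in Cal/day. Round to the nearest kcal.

Convert to metric: weight = 260 ÷ 2.2 = 118.1818 kg; height = (6×12 + 4) × 2.54 = 76 × 2.54 = 193.04 cm.
Mifflin-St Jeor (female): BMR = 10(118.1818) + 6.25(193.04) − 5(59) − 161 = 1181.8182 + 1206.5 − 295 − 161 = 1932.3182 kcal/day.
TEE = BMR × activity factor = 1932.3182 × 1.275 = 2463.7057 kcal/day.
Apply stress factor: 2463.7057 × 1.5 = 3695.5585 kcal/day.

3696 Cal/day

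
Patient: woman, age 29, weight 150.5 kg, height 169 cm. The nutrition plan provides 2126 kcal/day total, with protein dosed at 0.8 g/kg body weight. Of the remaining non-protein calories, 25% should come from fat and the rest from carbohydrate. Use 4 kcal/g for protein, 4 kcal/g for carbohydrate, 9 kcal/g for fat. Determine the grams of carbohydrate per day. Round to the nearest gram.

308 g/day

Protein = 0.8 × 150.5 = 120.4 g → 120.4 × 4 = 481.6 kcal.
Non-protein calories = 2126 − 481.6 = 1644.4 kcal.
Fat: 25% × 1644.4 = 411.1 kcal; carbohydrate: 1233.3 kcal.
Carbohydrate: 1233.3 kcal ÷ 4 kcal/g = 308.325 g.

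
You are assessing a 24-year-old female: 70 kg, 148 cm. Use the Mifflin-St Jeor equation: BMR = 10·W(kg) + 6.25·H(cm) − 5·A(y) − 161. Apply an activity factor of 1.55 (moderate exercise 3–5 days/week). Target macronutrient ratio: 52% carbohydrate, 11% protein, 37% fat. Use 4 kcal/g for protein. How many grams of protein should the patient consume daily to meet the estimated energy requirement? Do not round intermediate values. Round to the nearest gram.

57 g/day

Mifflin-St Jeor (female): BMR = 10(70) + 6.25(148) − 5(24) − 161 = 700 + 925 − 120 − 161 = 1344 kcal/day.
TEE = 1344 × 1.55 = 2083.2 kcal/day.
Protein energy = 11% × 2083.2 = 229.152 kcal.
Protein = 229.152 ÷ 4 kcal/g = 57.288 g.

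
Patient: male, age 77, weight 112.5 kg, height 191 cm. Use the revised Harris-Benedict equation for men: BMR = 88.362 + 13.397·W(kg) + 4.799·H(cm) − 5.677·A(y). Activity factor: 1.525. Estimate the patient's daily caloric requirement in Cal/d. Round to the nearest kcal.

Harris-Benedict: BMR = 88.362 + 13.397(112.5) + 4.799(191) − 5.677(77) = 2075.0045 kcal/day.
TEE = BMR × activity factor = 2075.0045 × 1.525 = 3164.3819 kcal/day.

3164 Cal/d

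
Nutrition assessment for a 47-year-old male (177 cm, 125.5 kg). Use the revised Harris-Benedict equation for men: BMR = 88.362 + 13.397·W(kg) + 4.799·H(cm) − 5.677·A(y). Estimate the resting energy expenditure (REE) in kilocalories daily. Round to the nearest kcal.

Harris-Benedict: BMR = 88.362 + 13.397(125.5) + 4.799(177) − 5.677(47) = 2352.2895 kcal/day.

2352 kilocalories daily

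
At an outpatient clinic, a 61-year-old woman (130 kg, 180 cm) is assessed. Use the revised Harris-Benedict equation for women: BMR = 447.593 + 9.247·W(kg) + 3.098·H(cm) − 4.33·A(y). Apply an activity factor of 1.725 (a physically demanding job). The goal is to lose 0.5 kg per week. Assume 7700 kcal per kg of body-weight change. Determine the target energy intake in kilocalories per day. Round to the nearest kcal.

Harris-Benedict: BMR = 447.593 + 9.247(130) + 3.098(180) − 4.33(61) = 1943.213 kcal/day.
TEE = 1943.213 × 1.725 = 3352.0424 kcal/day.
Required daily deficit = 0.5 × 7700 ÷ 7 = 550 kcal/day.
Target intake = 3352.0424 − 550 = 2802.0424 kcal/day.

2802 kilocalories per day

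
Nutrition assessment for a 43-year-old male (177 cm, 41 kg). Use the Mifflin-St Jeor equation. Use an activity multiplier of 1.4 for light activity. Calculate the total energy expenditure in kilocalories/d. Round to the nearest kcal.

Mifflin-St Jeor (male): BMR = 10(41) + 6.25(177) − 5(43) + 5 = 410 + 1106.25 − 215 + 5 = 1306.25 kcal/day.
TEE = BMR × activity factor = 1306.25 × 1.4 = 1828.75 kcal/day.

1829 kilocalories/d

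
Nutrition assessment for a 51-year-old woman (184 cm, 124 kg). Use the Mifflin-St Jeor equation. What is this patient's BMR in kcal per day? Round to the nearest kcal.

Mifflin-St Jeor (female): BMR = 10(124) + 6.25(184) − 5(51) − 161 = 1240 + 1150 − 255 − 161 = 1974 kcal/day.

1974 kcal per day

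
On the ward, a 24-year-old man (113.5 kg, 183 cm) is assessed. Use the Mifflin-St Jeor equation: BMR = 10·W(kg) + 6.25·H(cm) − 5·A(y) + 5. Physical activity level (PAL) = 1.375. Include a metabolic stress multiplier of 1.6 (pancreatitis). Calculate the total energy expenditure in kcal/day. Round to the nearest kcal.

4760 kcal/day

Mifflin-St Jeor (male): BMR = 10(113.5) + 6.25(183) − 5(24) + 5 = 1135 + 1143.75 − 120 + 5 = 2163.75 kcal/day.
TEE = BMR × activity factor = 2163.75 × 1.375 = 2975.1563 kcal/day.
Apply stress factor: 2975.1563 × 1.6 = 4760.25 kcal/day.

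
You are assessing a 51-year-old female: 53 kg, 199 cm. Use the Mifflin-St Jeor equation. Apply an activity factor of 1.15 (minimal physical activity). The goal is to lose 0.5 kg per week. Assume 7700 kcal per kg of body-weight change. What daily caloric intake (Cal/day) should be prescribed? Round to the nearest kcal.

Mifflin-St Jeor (female): BMR = 10(53) + 6.25(199) − 5(51) − 161 = 530 + 1243.75 − 255 − 161 = 1357.75 kcal/day.
TEE = 1357.75 × 1.15 = 1561.4125 kcal/day.
Required daily deficit = 0.5 × 7700 ÷ 7 = 550 kcal/day.
Target intake = 1561.4125 − 550 = 1011.4125 kcal/day.

1011 Cal/day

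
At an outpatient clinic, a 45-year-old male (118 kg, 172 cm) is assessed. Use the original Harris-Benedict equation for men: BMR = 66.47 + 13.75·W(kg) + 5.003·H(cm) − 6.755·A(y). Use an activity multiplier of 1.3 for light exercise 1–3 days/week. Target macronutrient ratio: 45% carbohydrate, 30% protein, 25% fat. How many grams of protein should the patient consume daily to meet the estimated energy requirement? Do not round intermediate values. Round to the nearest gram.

219 g/day

Harris-Benedict: BMR = 66.47 + 13.75(118) + 5.003(172) − 6.755(45) = 2245.511 kcal/day.
TEE = 2245.511 × 1.3 = 2919.1643 kcal/day.
Protein energy = 30% × 2919.1643 = 875.7493 kcal.
Protein = 875.7493 ÷ 4 kcal/g = 218.9373 g.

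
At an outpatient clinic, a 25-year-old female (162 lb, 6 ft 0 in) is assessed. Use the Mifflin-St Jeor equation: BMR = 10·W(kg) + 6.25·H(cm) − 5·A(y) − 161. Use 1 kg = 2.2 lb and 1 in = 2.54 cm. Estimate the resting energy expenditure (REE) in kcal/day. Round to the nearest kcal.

1593 kcal/day

Convert to metric: weight = 162 ÷ 2.2 = 73.6364 kg; height = (6×12 + 0) × 2.54 = 72 × 2.54 = 182.88 cm.
Mifflin-St Jeor (female): BMR = 10(73.6364) + 6.25(182.88) − 5(25) − 161 = 736.3636 + 1143 − 125 − 161 = 1593.3636 kcal/day.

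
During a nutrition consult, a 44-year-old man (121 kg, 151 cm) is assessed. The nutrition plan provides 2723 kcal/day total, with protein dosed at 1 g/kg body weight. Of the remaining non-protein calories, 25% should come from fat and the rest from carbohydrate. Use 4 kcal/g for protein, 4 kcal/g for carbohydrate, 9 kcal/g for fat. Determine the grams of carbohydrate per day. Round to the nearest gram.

420 g/day

Protein = 1 × 121 = 121 g → 121 × 4 = 484 kcal.
Non-protein calories = 2723 − 484 = 2239 kcal.
Fat: 25% × 2239 = 559.75 kcal; carbohydrate: 1679.25 kcal.
Carbohydrate: 1679.25 kcal ÷ 4 kcal/g = 419.8125 g.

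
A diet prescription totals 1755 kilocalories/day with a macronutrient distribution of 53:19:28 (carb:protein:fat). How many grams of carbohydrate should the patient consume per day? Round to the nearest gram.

233 g/day

Carbohydrate energy = 53% × 1755 = 930.15 kcal.
At 4 kcal/g: 930.15 ÷ 4 = 232.5375 g.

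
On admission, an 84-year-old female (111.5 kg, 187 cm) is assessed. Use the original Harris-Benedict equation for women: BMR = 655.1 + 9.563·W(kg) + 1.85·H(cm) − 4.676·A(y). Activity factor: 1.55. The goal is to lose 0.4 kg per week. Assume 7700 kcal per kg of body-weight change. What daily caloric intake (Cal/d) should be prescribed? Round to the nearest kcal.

Harris-Benedict: BMR = 655.1 + 9.563(111.5) + 1.85(187) − 4.676(84) = 1674.5405 kcal/day.
TEE = 1674.5405 × 1.55 = 2595.5378 kcal/day.
Required daily deficit = 0.4 × 7700 ÷ 7 = 440 kcal/day.
Target intake = 2595.5378 − 440 = 2155.5378 kcal/day.

2156 Cal/d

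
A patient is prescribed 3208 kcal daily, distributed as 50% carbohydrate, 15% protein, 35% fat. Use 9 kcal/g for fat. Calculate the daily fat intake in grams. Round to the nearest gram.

125 g/day

Fat energy = 35% × 3208 = 1122.8 kcal.
At 9 kcal/g: 1122.8 ÷ 9 = 124.7556 g.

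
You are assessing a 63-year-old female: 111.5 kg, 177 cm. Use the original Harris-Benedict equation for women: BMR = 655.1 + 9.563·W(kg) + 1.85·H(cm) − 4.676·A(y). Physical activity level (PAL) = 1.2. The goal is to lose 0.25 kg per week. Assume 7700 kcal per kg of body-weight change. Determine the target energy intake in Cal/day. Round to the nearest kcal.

Harris-Benedict: BMR = 655.1 + 9.563(111.5) + 1.85(177) − 4.676(63) = 1754.2365 kcal/day.
TEE = 1754.2365 × 1.2 = 2105.0838 kcal/day.
Required daily deficit = 0.25 × 7700 ÷ 7 = 275 kcal/day.
Target intake = 2105.0838 − 275 = 1830.0838 kcal/day.

1830 Cal/day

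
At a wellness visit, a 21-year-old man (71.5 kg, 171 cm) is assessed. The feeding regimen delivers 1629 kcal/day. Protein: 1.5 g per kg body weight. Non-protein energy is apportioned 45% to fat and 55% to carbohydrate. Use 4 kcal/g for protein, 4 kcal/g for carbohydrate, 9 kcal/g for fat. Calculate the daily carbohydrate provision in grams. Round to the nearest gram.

165 g/day

Protein = 1.5 × 71.5 = 107.25 g → 107.25 × 4 = 429 kcal.
Non-protein calories = 1629 − 429 = 1200 kcal.
Fat: 45% × 1200 = 540 kcal; carbohydrate: 660 kcal.
Carbohydrate: 660 kcal ÷ 4 kcal/g = 165 g.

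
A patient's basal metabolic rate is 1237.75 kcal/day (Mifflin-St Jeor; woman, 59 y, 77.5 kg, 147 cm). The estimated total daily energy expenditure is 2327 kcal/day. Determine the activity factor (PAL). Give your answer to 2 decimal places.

1.88

Activity factor = TEE ÷ BMR = 2327 ÷ 1237.75 = 1.88.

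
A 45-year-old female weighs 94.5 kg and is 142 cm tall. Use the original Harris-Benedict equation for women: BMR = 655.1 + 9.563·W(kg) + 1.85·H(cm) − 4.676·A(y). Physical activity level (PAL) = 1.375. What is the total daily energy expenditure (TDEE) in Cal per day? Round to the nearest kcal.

2215 Cal per day

Harris-Benedict: BMR = 655.1 + 9.563(94.5) + 1.85(142) − 4.676(45) = 1611.0835 kcal/day.
TEE = BMR × activity factor = 1611.0835 × 1.375 = 2215.2398 kcal/day.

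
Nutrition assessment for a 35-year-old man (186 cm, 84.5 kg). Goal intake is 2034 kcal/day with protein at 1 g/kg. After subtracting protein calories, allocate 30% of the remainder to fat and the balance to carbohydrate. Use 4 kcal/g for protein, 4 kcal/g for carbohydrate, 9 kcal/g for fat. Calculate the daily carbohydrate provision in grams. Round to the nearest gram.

Protein = 1 × 84.5 = 84.5 g → 84.5 × 4 = 338 kcal.
Non-protein calories = 2034 − 338 = 1696 kcal.
Fat: 30% × 1696 = 508.8 kcal; carbohydrate: 1187.2 kcal.
Carbohydrate: 1187.2 kcal ÷ 4 kcal/g = 296.8 g.

297 g/day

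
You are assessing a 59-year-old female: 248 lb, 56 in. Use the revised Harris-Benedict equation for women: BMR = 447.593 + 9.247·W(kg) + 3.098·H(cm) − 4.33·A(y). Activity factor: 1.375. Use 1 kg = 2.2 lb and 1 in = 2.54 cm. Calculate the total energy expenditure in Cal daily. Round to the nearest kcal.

2303 Cal daily

Convert to metric: weight = 248 ÷ 2.2 = 112.7273 kg; height = 56 × 2.54 = 142.24 cm.
Harris-Benedict: BMR = 447.593 + 9.247(112.7273) + 3.098(142.24) − 4.33(59) = 1675.1716 kcal/day.
TEE = BMR × activity factor = 1675.1716 × 1.375 = 2303.361 kcal/day.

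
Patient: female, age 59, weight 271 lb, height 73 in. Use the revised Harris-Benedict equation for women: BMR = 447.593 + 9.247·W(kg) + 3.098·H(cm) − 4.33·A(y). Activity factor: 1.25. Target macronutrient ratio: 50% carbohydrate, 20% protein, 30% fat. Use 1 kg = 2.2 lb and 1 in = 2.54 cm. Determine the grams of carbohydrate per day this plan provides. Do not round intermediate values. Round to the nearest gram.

298 g/day

Convert to metric: weight = 271 ÷ 2.2 = 123.1818 kg; height = 73 × 2.54 = 185.42 cm.
Harris-Benedict: BMR = 447.593 + 9.247(123.1818) + 3.098(185.42) − 4.33(59) = 1905.6164 kcal/day.
TEE = 1905.6164 × 1.25 = 2382.0205 kcal/day.
Carbohydrate energy = 50% × 2382.0205 = 1191.0103 kcal.
Carbohydrate = 1191.0103 ÷ 4 kcal/g = 297.7526 g.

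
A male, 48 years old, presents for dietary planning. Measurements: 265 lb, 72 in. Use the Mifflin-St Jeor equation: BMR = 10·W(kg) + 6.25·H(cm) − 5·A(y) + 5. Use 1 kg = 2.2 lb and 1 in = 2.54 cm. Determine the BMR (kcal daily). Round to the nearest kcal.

2113 kcal daily

Convert to metric: weight = 265 ÷ 2.2 = 120.4545 kg; height = 72 × 2.54 = 182.88 cm.
Mifflin-St Jeor (male): BMR = 10(120.4545) + 6.25(182.88) − 5(48) + 5 = 1204.5455 + 1143 − 240 + 5 = 2112.5455 kcal/day.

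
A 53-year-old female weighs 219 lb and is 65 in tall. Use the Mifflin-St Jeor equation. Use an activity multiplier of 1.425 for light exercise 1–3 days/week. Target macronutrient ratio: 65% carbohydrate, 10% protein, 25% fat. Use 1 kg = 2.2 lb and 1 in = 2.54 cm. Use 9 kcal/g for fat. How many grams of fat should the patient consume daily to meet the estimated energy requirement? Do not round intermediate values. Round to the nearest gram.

Convert to metric: weight = 219 ÷ 2.2 = 99.5455 kg; height = 65 × 2.54 = 165.1 cm.
Mifflin-St Jeor (female): BMR = 10(99.5455) + 6.25(165.1) − 5(53) − 161 = 995.4545 + 1031.875 − 265 − 161 = 1601.3295 kcal/day.
TEE = 1601.3295 × 1.425 = 2281.8946 kcal/day.
Fat energy = 25% × 2281.8946 = 570.4737 kcal.
Fat = 570.4737 ÷ 9 kcal/g = 63.386 g.

63 g/day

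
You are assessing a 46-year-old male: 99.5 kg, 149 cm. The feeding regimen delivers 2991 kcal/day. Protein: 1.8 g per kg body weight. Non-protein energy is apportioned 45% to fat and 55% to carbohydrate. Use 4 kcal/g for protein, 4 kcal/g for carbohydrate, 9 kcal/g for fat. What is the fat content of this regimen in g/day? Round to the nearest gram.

Protein = 1.8 × 99.5 = 179.1 g → 179.1 × 4 = 716.4 kcal.
Non-protein calories = 2991 − 716.4 = 2274.6 kcal.
Fat: 45% × 2274.6 = 1023.57 kcal; carbohydrate: 1251.03 kcal.
Fat: 1023.57 kcal ÷ 9 kcal/g = 113.73 g.

114 g/day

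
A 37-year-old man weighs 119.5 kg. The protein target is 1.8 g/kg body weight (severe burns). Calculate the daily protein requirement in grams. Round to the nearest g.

215 g/day

Protein = 1.8 g/kg × 119.5 kg = 215.1 g/day.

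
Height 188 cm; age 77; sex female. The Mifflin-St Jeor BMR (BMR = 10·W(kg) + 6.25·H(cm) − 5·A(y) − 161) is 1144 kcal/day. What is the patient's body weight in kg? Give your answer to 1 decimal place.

51.5 kg

1144 = 10·W + 6.25(188) − 5(77) − 161
10·W = 1144 − 629 = 515, so W = 51.5 kg.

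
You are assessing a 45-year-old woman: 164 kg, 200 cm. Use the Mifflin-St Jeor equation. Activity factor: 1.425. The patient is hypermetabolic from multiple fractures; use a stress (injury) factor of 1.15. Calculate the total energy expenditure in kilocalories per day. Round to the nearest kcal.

4103 kilocalories per day

Mifflin-St Jeor (female): BMR = 10(164) + 6.25(200) − 5(45) − 161 = 1640 + 1250 − 225 − 161 = 2504 kcal/day.
TEE = BMR × activity factor = 2504 × 1.425 = 3568.2 kcal/day.
Apply stress factor: 3568.2 × 1.15 = 4103.43 kcal/day.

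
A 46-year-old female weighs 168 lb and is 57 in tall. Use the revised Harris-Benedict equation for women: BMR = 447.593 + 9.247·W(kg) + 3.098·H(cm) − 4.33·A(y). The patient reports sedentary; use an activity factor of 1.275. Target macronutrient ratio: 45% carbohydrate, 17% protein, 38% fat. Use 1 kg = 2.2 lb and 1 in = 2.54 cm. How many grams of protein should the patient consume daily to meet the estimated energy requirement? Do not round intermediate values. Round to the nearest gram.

Convert to metric: weight = 168 ÷ 2.2 = 76.3636 kg; height = 57 × 2.54 = 144.78 cm.
Harris-Benedict: BMR = 447.593 + 9.247(76.3636) + 3.098(144.78) − 4.33(46) = 1403.076 kcal/day.
TEE = 1403.076 × 1.275 = 1788.9219 kcal/day.
Protein energy = 17% × 1788.9219 = 304.1167 kcal.
Protein = 304.1167 ÷ 4 kcal/g = 76.0292 g.

76 g/day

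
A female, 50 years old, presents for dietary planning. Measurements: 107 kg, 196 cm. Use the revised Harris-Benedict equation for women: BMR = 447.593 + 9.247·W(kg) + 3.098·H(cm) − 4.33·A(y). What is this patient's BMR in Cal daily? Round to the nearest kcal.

1828 Cal daily

Harris-Benedict: BMR = 447.593 + 9.247(107) + 3.098(196) − 4.33(50) = 1827.73 kcal/day.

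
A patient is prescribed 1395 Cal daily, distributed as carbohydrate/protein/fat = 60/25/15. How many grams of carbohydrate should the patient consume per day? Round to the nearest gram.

Carbohydrate energy = 60% × 1395 = 837 kcal.
At 4 kcal/g: 837 ÷ 4 = 209.25 g.

209 g/day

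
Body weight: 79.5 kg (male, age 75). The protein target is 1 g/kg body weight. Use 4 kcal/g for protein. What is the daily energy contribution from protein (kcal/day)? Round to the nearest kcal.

318 kcal/day

Protein = 1 g/kg × 79.5 kg = 79.5 g/day.
Protein energy = 79.5 g × 4 kcal/g = 318 kcal/day.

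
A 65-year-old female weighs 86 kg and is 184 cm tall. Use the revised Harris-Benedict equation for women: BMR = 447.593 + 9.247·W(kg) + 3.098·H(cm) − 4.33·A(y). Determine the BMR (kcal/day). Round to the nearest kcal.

Harris-Benedict: BMR = 447.593 + 9.247(86) + 3.098(184) − 4.33(65) = 1531.417 kcal/day.

1531 kcal/day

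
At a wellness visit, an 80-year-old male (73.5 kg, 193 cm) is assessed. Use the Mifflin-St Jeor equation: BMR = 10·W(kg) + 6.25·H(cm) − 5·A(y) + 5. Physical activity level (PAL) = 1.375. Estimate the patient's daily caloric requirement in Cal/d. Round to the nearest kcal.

2126 Cal/d

Mifflin-St Jeor (male): BMR = 10(73.5) + 6.25(193) − 5(80) + 5 = 735 + 1206.25 − 400 + 5 = 1546.25 kcal/day.
TEE = BMR × activity factor = 1546.25 × 1.375 = 2126.0938 kcal/day.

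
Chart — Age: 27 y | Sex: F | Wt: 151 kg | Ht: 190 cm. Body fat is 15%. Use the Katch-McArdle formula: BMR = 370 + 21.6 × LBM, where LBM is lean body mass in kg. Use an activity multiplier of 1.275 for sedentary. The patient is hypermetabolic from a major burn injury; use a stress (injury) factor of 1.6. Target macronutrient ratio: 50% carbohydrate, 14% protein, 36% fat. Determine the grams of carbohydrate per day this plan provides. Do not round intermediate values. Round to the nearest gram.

LBM = 151 × (1 − 0.15) = 128.35 kg. Katch-McArdle: BMR = 370 + 21.6 × 128.35 = 3142.36 kcal/day.
TEE = 3142.36 × 1.275 = 4006.509 kcal/day.
With stress factor 1.6: 4006.509 × 1.6 = 6410.4144 kcal/day.
Carbohydrate energy = 50% × 6410.4144 = 3205.2072 kcal.
Carbohydrate = 3205.2072 ÷ 4 kcal/g = 801.3018 g.

801 g/day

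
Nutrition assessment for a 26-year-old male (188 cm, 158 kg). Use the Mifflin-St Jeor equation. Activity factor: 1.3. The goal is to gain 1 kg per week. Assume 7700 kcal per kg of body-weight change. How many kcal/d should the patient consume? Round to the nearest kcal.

4519 kcal/d

Mifflin-St Jeor (male): BMR = 10(158) + 6.25(188) − 5(26) + 5 = 1580 + 1175 − 130 + 5 = 2630 kcal/day.
TEE = 2630 × 1.3 = 3419 kcal/day.
Required daily surplus = 1 × 7700 ÷ 7 = 1100 kcal/day.
Target intake = 3419 + 1100 = 4519 kcal/day.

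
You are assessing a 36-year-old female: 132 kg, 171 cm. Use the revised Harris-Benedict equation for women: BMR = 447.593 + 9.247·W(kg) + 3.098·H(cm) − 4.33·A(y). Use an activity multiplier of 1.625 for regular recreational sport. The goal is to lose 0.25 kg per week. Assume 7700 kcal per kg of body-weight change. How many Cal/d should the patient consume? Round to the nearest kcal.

Harris-Benedict: BMR = 447.593 + 9.247(132) + 3.098(171) − 4.33(36) = 2042.075 kcal/day.
TEE = 2042.075 × 1.625 = 3318.3719 kcal/day.
Required daily deficit = 0.25 × 7700 ÷ 7 = 275 kcal/day.
Target intake = 3318.3719 − 275 = 3043.3719 kcal/day.

3043 Cal/d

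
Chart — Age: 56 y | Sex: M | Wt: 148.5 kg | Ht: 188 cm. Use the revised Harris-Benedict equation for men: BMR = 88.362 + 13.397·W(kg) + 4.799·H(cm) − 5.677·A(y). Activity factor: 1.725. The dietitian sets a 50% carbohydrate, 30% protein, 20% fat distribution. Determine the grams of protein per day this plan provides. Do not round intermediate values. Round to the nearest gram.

Harris-Benedict: BMR = 88.362 + 13.397(148.5) + 4.799(188) − 5.677(56) = 2662.1165 kcal/day.
TEE = 2662.1165 × 1.725 = 4592.151 kcal/day.
Protein energy = 30% × 4592.151 = 1377.6453 kcal.
Protein = 1377.6453 ÷ 4 kcal/g = 344.4113 g.

344 g/day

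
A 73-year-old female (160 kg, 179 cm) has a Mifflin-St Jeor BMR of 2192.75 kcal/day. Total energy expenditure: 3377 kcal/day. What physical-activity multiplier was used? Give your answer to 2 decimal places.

Activity factor = TEE ÷ BMR = 3377 ÷ 2192.75 = 1.54.

1.54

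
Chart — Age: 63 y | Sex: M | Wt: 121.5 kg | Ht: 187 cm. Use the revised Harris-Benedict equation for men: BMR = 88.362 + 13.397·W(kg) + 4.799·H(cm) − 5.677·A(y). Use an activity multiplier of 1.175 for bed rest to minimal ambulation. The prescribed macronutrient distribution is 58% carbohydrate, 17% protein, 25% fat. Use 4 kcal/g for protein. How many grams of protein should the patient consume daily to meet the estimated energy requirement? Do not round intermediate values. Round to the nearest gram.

Harris-Benedict: BMR = 88.362 + 13.397(121.5) + 4.799(187) − 5.677(63) = 2255.8595 kcal/day.
TEE = 2255.8595 × 1.175 = 2650.6349 kcal/day.
Protein energy = 17% × 2650.6349 = 450.6079 kcal.
Protein = 450.6079 ÷ 4 kcal/g = 112.652 g.

113 g/day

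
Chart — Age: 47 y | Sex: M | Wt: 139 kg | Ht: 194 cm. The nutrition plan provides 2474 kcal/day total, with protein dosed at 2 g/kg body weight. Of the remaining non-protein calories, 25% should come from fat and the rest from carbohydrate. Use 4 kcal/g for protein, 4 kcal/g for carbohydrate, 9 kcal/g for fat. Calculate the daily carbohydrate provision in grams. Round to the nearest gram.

Protein = 2 × 139 = 278 g → 278 × 4 = 1112 kcal.
Non-protein calories = 2474 − 1112 = 1362 kcal.
Fat: 25% × 1362 = 340.5 kcal; carbohydrate: 1021.5 kcal.
Carbohydrate: 1021.5 kcal ÷ 4 kcal/g = 255.375 g.

255 g/day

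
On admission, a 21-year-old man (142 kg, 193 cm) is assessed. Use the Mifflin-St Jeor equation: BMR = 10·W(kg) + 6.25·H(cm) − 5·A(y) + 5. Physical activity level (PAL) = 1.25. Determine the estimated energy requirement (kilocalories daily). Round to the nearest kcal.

Mifflin-St Jeor (male): BMR = 10(142) + 6.25(193) − 5(21) + 5 = 1420 + 1206.25 − 105 + 5 = 2526.25 kcal/day.
TEE = BMR × activity factor = 2526.25 × 1.25 = 3157.8125 kcal/day.

3158 kilocalories daily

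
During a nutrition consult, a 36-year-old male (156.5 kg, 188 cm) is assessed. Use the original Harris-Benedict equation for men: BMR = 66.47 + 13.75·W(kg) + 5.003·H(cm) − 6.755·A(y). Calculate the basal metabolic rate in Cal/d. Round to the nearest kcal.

Harris-Benedict: BMR = 66.47 + 13.75(156.5) + 5.003(188) − 6.755(36) = 2915.729 kcal/day.

2916 Cal/d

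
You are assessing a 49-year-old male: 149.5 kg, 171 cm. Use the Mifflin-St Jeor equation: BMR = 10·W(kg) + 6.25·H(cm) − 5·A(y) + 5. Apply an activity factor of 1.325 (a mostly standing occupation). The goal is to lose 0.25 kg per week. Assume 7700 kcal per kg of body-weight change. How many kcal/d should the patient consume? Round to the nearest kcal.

Mifflin-St Jeor (male): BMR = 10(149.5) + 6.25(171) − 5(49) + 5 = 1495 + 1068.75 − 245 + 5 = 2323.75 kcal/day.
TEE = 2323.75 × 1.325 = 3078.9688 kcal/day.
Required daily deficit = 0.25 × 7700 ÷ 7 = 275 kcal/day.
Target intake = 3078.9688 − 275 = 2803.9688 kcal/day.

2804 kcal/d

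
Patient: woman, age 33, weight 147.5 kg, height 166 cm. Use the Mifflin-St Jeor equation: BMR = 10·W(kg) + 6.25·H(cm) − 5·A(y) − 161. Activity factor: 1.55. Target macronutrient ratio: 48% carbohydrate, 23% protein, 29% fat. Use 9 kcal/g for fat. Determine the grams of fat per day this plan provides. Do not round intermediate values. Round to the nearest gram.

Mifflin-St Jeor (female): BMR = 10(147.5) + 6.25(166) − 5(33) − 161 = 1475 + 1037.5 − 165 − 161 = 2186.5 kcal/day.
TEE = 2186.5 × 1.55 = 3389.075 kcal/day.
Fat energy = 29% × 3389.075 = 982.8318 kcal.
Fat = 982.8318 ÷ 9 kcal/g = 109.2035 g.

109 g/day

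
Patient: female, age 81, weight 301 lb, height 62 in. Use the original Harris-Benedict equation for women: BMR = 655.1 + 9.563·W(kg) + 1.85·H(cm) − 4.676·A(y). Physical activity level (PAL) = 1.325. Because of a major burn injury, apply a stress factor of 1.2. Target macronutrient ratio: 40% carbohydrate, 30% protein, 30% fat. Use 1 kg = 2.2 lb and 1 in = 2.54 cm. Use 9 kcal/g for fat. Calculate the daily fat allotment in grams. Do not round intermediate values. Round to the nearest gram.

99 g/day

Convert to metric: weight = 301 ÷ 2.2 = 136.8182 kg; height = 62 × 2.54 = 157.48 cm.
Harris-Benedict: BMR = 655.1 + 9.563(136.8182) + 1.85(157.48) − 4.676(81) = 1876.0743 kcal/day.
TEE = 1876.0743 × 1.325 = 2485.7984 kcal/day.
With stress factor 1.2: 2485.7984 × 1.2 = 2982.9581 kcal/day.
Fat energy = 30% × 2982.9581 = 894.8874 kcal.
Fat = 894.8874 ÷ 9 kcal/g = 99.4319 g.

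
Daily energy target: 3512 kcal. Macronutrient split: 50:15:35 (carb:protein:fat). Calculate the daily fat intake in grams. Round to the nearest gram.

Fat energy = 35% × 3512 = 1229.2 kcal.
At 9 kcal/g: 1229.2 ÷ 9 = 136.5778 g.

137 g/day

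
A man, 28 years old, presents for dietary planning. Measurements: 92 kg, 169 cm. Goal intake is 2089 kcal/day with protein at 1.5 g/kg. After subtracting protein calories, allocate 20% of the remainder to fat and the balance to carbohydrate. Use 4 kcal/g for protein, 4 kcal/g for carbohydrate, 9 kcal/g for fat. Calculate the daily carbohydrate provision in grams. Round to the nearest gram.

307 g/day

Protein = 1.5 × 92 = 138 g → 138 × 4 = 552 kcal.
Non-protein calories = 2089 − 552 = 1537 kcal.
Fat: 20% × 1537 = 307.4 kcal; carbohydrate: 1229.6 kcal.
Carbohydrate: 1229.6 kcal ÷ 4 kcal/g = 307.4 g.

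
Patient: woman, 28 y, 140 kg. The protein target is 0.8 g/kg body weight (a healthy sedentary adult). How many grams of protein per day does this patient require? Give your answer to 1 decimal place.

Protein = 0.8 g/kg × 140 kg = 112 g/day.

112.0 g/day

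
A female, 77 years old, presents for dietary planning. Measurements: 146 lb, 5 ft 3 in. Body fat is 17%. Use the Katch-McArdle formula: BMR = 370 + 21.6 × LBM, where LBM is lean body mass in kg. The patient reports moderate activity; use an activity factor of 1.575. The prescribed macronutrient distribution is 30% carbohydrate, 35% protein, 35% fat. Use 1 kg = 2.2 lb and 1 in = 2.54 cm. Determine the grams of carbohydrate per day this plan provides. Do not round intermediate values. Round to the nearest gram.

Convert to metric: weight = 146 ÷ 2.2 = 66.3636 kg; height = (5×12 + 3) × 2.54 = 63 × 2.54 = 160.02 cm.
LBM = 66.3636 × (1 − 0.17) = 55.0818 kg. Katch-McArdle: BMR = 370 + 21.6 × 55.0818 = 1559.7673 kcal/day.
TEE = 1559.7673 × 1.575 = 2456.6335 kcal/day.
Carbohydrate energy = 30% × 2456.6335 = 736.99 kcal.
Carbohydrate = 736.99 ÷ 4 kcal/g = 184.2475 g.

184 g/day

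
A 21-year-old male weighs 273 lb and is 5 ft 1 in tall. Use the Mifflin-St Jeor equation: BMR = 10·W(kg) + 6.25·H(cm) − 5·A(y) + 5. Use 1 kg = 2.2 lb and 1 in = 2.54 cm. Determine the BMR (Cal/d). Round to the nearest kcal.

2109 Cal/d

Convert to metric: weight = 273 ÷ 2.2 = 124.0909 kg; height = (5×12 + 1) × 2.54 = 61 × 2.54 = 154.94 cm.
Mifflin-St Jeor (male): BMR = 10(124.0909) + 6.25(154.94) − 5(21) + 5 = 1240.9091 + 968.375 − 105 + 5 = 2109.2841 kcal/day.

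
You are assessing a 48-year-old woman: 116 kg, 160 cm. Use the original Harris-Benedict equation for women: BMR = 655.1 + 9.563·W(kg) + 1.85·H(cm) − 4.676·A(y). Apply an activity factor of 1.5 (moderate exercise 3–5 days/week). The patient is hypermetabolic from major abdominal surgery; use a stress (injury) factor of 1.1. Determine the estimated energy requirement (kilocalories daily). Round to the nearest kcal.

Harris-Benedict: BMR = 655.1 + 9.563(116) + 1.85(160) − 4.676(48) = 1835.96 kcal/day.
TEE = BMR × activity factor = 1835.96 × 1.5 = 2753.94 kcal/day.
Apply stress factor: 2753.94 × 1.1 = 3029.334 kcal/day.

3029 kilocalories daily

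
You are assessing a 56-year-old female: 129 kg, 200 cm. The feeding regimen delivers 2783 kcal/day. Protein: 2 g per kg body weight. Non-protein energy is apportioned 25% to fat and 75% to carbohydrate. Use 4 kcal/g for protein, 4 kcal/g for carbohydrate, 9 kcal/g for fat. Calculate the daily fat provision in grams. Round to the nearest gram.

Protein = 2 × 129 = 258 g → 258 × 4 = 1032 kcal.
Non-protein calories = 2783 − 1032 = 1751 kcal.
Fat: 25% × 1751 = 437.75 kcal; carbohydrate: 1313.25 kcal.
Fat: 437.75 kcal ÷ 9 kcal/g = 48.6389 g.

49 g/day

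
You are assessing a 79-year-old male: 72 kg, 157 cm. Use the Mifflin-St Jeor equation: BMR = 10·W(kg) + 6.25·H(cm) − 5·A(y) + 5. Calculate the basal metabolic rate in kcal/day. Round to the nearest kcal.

1311 kcal/day

Mifflin-St Jeor (male): BMR = 10(72) + 6.25(157) − 5(79) + 5 = 720 + 981.25 − 395 + 5 = 1311.25 kcal/day.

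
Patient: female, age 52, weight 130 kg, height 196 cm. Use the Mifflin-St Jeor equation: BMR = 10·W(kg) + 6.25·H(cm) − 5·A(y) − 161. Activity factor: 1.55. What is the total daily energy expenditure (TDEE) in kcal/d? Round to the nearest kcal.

3261 kcal/d

Mifflin-St Jeor (female): BMR = 10(130) + 6.25(196) − 5(52) − 161 = 1300 + 1225 − 260 − 161 = 2104 kcal/day.
TEE = BMR × activity factor = 2104 × 1.55 = 3261.2 kcal/day.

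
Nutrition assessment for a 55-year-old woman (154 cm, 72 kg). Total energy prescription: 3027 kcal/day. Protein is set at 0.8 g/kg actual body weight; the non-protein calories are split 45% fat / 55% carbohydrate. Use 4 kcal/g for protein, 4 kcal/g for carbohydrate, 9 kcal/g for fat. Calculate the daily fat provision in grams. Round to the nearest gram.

Protein = 0.8 × 72 = 57.6 g → 57.6 × 4 = 230.4 kcal.
Non-protein calories = 3027 − 230.4 = 2796.6 kcal.
Fat: 45% × 2796.6 = 1258.47 kcal; carbohydrate: 1538.13 kcal.
Fat: 1258.47 kcal ÷ 9 kcal/g = 139.83 g.

140 g/day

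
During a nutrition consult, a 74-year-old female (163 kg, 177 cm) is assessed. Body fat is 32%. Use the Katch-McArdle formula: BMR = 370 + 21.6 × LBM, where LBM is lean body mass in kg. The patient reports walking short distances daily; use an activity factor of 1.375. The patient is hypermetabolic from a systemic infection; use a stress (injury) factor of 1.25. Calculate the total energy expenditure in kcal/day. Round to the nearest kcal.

LBM = 163 × (1 − 0.32) = 110.84 kg. Katch-McArdle: BMR = 370 + 21.6 × 110.84 = 2764.144 kcal/day.
TEE = BMR × activity factor = 2764.144 × 1.375 = 3800.698 kcal/day.
Apply stress factor: 3800.698 × 1.25 = 4750.8725 kcal/day.

4751 kcal/day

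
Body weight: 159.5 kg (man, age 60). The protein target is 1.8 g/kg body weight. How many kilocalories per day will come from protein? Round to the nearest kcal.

Protein = 1.8 g/kg × 159.5 kg = 287.1 g/day.
Protein energy = 287.1 g × 4 kcal/g = 1148.4 kcal/day.

1148 kcal/day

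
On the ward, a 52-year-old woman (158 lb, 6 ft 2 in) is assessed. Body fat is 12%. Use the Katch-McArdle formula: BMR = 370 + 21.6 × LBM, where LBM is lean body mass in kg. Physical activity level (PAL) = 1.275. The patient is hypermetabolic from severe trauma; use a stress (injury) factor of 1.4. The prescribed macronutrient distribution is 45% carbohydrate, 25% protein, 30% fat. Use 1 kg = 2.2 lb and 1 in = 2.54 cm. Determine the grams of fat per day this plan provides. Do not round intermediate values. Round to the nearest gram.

103 g/day

Convert to metric: weight = 158 ÷ 2.2 = 71.8182 kg; height = (6×12 + 2) × 2.54 = 74 × 2.54 = 187.96 cm.
LBM = 71.8182 × (1 − 0.12) = 63.2 kg. Katch-McArdle: BMR = 370 + 21.6 × 63.2 = 1735.12 kcal/day.
TEE = 1735.12 × 1.275 = 2212.278 kcal/day.
With stress factor 1.4: 2212.278 × 1.4 = 3097.1892 kcal/day.
Fat energy = 30% × 3097.1892 = 929.1568 kcal.
Fat = 929.1568 ÷ 9 kcal/g = 103.2396 g.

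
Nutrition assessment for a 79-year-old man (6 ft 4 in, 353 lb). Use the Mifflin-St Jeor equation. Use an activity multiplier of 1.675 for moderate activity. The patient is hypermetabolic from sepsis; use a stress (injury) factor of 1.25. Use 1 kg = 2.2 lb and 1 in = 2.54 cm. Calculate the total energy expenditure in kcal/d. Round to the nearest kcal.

Convert to metric: weight = 353 ÷ 2.2 = 160.4545 kg; height = (6×12 + 4) × 2.54 = 76 × 2.54 = 193.04 cm.
Mifflin-St Jeor (male): BMR = 10(160.4545) + 6.25(193.04) − 5(79) + 5 = 1604.5455 + 1206.5 − 395 + 5 = 2421.0455 kcal/day.
TEE = BMR × activity factor = 2421.0455 × 1.675 = 4055.2511 kcal/day.
Apply stress factor: 4055.2511 × 1.25 = 5069.0639 kcal/day.

5069 kcal/d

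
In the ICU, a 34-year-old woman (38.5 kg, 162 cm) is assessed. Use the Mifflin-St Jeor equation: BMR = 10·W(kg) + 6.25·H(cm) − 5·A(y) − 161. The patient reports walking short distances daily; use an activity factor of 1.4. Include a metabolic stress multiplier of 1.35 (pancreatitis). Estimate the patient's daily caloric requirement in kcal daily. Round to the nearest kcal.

2016 kcal daily

Mifflin-St Jeor (female): BMR = 10(38.5) + 6.25(162) − 5(34) − 161 = 385 + 1012.5 − 170 − 161 = 1066.5 kcal/day.
TEE = BMR × activity factor = 1066.5 × 1.4 = 1493.1 kcal/day.
Apply stress factor: 1493.1 × 1.35 = 2015.685 kcal/day.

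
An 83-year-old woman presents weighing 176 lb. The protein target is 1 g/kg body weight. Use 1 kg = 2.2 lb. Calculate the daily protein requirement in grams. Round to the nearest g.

80 g/day

Weight in kg = 176 ÷ 2.2 = 80 kg.
Protein = 1 g/kg × 80 kg = 80 g/day.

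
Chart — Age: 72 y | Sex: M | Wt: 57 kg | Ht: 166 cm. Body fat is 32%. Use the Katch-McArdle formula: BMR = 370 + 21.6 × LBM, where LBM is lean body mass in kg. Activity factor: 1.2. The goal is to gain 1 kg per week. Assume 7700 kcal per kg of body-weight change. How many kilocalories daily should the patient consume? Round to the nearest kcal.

2549 kilocalories daily

LBM = 57 × (1 − 0.32) = 38.76 kg. Katch-McArdle: BMR = 370 + 21.6 × 38.76 = 1207.216 kcal/day.
TEE = 1207.216 × 1.2 = 1448.6592 kcal/day.
Required daily surplus = 1 × 7700 ÷ 7 = 1100 kcal/day.
Target intake = 1448.6592 + 1100 = 2548.6592 kcal/day.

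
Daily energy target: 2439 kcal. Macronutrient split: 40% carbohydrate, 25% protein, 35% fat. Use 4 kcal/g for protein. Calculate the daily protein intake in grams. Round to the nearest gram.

Protein energy = 25% × 2439 = 609.75 kcal.
At 4 kcal/g: 609.75 ÷ 4 = 152.4375 g.

152 g/day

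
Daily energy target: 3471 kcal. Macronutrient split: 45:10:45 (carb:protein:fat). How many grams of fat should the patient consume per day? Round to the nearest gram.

Fat energy = 45% × 3471 = 1561.95 kcal.
At 9 kcal/g: 1561.95 ÷ 9 = 173.55 g.

174 g/day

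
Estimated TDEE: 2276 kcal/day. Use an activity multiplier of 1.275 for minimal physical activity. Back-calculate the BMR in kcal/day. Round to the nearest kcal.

BMR = TEE ÷ activity factor = 2276 ÷ 1.275 = 1785.098 kcal/day.

1785 kcal/day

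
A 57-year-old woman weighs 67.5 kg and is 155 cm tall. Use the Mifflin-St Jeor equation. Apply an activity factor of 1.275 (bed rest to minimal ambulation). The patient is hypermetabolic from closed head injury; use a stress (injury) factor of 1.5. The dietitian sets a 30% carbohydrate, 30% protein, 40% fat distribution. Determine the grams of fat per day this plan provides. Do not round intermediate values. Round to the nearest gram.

Mifflin-St Jeor (female): BMR = 10(67.5) + 6.25(155) − 5(57) − 161 = 675 + 968.75 − 285 − 161 = 1197.75 kcal/day.
TEE = 1197.75 × 1.275 = 1527.1313 kcal/day.
With stress factor 1.5: 1527.1313 × 1.5 = 2290.6969 kcal/day.
Fat energy = 40% × 2290.6969 = 916.2788 kcal.
Fat = 916.2788 ÷ 9 kcal/g = 101.8088 g.

102 g/day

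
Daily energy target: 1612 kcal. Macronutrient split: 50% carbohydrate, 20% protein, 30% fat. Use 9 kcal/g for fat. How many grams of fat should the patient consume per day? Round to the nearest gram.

Fat energy = 30% × 1612 = 483.6 kcal.
At 9 kcal/g: 483.6 ÷ 9 = 53.7333 g.

54 g/day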